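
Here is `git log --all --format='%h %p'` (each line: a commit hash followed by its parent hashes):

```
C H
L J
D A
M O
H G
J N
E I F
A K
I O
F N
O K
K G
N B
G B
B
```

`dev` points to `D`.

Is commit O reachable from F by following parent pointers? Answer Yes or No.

No

Ancestors of F: {B, F, N}.
O is not in that set, so it is not an ancestor of F.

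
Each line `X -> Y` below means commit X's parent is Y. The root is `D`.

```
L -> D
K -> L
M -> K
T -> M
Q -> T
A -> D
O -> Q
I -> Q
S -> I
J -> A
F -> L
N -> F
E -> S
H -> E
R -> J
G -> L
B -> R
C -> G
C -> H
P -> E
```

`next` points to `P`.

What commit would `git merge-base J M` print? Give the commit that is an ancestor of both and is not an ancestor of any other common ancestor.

Ancestors of J: {A, D, J}.
Ancestors of M: {D, K, L, M}.
Common ancestors: {D}.
The only common ancestor is D, so it is the merge base.

D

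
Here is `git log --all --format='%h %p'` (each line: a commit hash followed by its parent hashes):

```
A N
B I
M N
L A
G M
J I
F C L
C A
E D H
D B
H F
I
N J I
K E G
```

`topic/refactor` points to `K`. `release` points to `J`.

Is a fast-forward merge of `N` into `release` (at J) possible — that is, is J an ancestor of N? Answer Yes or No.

Yes

A fast-forward from J to N is possible iff J is an ancestor of N.
Ancestors of N: {I, J, N}.
J is among them, so fast-forward is possible.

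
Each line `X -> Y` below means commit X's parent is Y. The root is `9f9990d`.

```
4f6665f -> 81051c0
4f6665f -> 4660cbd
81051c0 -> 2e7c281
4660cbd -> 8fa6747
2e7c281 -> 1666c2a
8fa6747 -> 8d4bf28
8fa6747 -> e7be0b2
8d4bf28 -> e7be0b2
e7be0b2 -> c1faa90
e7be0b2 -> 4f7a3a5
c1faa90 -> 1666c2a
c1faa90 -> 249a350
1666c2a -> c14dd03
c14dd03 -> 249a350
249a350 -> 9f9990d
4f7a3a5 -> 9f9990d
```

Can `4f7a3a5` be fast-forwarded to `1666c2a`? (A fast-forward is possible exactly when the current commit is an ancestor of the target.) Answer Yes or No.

No

A fast-forward from 4f7a3a5 to 1666c2a is possible iff 4f7a3a5 is an ancestor of 1666c2a.
Ancestors of 1666c2a: {1666c2a, 249a350, 9f9990d, c14dd03}.
4f7a3a5 is not among them, so fast-forward is not possible.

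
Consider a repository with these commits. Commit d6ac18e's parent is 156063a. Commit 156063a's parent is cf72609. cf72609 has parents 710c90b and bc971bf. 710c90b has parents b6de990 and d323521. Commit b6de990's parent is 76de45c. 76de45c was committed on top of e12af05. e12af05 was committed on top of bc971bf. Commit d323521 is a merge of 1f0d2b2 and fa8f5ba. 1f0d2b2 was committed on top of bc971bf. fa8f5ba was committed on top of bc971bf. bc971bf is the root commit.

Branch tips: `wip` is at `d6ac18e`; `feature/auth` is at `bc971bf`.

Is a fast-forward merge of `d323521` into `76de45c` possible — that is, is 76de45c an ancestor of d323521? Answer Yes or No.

A fast-forward from 76de45c to d323521 is possible iff 76de45c is an ancestor of d323521.
Ancestors of d323521: {1f0d2b2, bc971bf, d323521, fa8f5ba}.
76de45c is not among them, so fast-forward is not possible.

No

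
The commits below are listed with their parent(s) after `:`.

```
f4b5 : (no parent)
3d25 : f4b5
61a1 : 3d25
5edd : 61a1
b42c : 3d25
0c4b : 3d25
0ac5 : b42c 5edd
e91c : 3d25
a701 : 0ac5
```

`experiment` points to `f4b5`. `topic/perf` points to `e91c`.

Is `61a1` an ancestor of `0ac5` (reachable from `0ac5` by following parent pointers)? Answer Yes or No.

Yes

Ancestors of 0ac5 (commits reachable by following parents): {0ac5, 3d25, 5edd, 61a1, b42c, f4b5}.
61a1 is in that set, so it is an ancestor of 0ac5.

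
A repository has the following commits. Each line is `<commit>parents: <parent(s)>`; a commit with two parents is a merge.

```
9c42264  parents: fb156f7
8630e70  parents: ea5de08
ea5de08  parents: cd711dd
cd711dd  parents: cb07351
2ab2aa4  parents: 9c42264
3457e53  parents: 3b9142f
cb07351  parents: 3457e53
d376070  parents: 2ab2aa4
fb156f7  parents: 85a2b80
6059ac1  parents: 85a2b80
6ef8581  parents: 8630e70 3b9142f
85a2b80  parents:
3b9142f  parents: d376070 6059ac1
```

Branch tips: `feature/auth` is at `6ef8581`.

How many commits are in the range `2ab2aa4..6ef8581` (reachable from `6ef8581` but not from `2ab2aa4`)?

9

Reachable from 6ef8581: {2ab2aa4, 3457e53, 3b9142f, 6059ac1, 6ef8581, 85a2b80, 8630e70, 9c42264, cb07351, cd711dd, d376070, ea5de08, fb156f7}.
Reachable from 2ab2aa4: {2ab2aa4, 85a2b80, 9c42264, fb156f7}.
In 6ef8581's history but not 2ab2aa4's: {3457e53, 3b9142f, 6059ac1, 6ef8581, 8630e70, cb07351, cd711dd, d376070, ea5de08} — 9 commits.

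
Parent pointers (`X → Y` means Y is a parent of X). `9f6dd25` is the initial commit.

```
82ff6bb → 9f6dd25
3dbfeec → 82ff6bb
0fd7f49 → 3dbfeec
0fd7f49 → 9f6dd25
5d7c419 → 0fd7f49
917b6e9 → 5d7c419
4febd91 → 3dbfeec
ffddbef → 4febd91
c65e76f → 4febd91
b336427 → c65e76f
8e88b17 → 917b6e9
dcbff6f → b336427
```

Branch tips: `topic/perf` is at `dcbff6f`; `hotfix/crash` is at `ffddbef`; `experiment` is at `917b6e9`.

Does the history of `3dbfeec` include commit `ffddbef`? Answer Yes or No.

Ancestors of 3dbfeec: {3dbfeec, 82ff6bb, 9f6dd25}.
ffddbef is not in that set, so it is not an ancestor of 3dbfeec.

No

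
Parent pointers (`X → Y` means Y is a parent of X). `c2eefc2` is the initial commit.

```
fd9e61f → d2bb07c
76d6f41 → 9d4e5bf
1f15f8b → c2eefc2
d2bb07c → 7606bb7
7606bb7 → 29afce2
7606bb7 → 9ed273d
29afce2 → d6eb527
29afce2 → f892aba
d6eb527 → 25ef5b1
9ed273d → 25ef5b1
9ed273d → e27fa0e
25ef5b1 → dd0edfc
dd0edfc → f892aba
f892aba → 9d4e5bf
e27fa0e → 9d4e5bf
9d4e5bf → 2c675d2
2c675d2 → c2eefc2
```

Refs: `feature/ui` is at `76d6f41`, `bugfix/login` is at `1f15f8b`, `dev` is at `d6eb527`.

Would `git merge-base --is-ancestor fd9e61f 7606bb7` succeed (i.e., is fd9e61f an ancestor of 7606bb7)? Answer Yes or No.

Ancestors of 7606bb7: {25ef5b1, 29afce2, 2c675d2, 7606bb7, 9d4e5bf, 9ed273d, c2eefc2, d6eb527, dd0edfc, e27fa0e, f892aba}.
fd9e61f is not in that set, so it is not an ancestor of 7606bb7.

No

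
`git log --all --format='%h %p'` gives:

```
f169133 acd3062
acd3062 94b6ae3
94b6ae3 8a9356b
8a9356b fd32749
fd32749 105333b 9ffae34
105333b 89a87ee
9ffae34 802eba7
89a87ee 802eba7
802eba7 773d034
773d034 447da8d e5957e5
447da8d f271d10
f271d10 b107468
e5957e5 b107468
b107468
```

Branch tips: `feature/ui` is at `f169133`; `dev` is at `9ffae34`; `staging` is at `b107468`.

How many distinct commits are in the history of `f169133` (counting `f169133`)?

Walking parent pointers from f169133: reachable set = {105333b, 447da8d, 773d034, 802eba7, 89a87ee, 8a9356b, 94b6ae3, 9ffae34, acd3062, b107468, e5957e5, f169133, f271d10, fd32749}.
That is 14 commits.

14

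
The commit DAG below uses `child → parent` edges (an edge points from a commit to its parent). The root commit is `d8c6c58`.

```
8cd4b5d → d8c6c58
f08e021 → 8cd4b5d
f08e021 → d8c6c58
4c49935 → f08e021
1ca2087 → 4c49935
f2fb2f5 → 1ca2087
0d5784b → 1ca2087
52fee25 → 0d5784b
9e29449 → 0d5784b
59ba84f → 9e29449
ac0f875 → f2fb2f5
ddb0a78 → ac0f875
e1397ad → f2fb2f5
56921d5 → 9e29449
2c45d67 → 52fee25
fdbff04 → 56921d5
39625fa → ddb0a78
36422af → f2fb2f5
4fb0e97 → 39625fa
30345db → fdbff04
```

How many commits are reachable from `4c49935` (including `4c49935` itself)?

4

Walking parent pointers from 4c49935: reachable set = {4c49935, 8cd4b5d, d8c6c58, f08e021}.
That is 4 commits.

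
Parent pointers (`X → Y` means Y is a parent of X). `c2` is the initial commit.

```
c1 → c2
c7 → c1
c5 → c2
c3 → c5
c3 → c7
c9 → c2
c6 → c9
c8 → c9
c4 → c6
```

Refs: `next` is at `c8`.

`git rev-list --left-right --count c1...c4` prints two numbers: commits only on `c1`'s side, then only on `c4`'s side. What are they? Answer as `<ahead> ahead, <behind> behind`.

1 ahead, 3 behind

Reachable from c1: {c1, c2}.
Reachable from c4: {c2, c4, c6, c9}.
Only in c1's history (ahead): {c1} — 1.
Only in c4's history (behind): {c4, c6, c9} — 3.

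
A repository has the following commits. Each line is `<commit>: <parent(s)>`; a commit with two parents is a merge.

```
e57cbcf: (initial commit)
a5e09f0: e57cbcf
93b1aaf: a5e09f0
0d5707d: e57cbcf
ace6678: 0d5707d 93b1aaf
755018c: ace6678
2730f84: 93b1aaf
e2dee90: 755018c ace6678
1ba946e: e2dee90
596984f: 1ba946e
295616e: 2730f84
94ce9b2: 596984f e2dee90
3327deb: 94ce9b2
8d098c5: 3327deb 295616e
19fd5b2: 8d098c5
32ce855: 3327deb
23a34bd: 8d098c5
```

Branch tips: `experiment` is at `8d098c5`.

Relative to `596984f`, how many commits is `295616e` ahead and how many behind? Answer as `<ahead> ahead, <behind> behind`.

Reachable from 295616e: {2730f84, 295616e, 93b1aaf, a5e09f0, e57cbcf}.
Reachable from 596984f: {0d5707d, 1ba946e, 596984f, 755018c, 93b1aaf, a5e09f0, ace6678, e2dee90, e57cbcf}.
Only in 295616e's history (ahead): {2730f84, 295616e} — 2.
Only in 596984f's history (behind): {0d5707d, 1ba946e, 596984f, 755018c, ace6678, e2dee90} — 6.

2 ahead, 6 behind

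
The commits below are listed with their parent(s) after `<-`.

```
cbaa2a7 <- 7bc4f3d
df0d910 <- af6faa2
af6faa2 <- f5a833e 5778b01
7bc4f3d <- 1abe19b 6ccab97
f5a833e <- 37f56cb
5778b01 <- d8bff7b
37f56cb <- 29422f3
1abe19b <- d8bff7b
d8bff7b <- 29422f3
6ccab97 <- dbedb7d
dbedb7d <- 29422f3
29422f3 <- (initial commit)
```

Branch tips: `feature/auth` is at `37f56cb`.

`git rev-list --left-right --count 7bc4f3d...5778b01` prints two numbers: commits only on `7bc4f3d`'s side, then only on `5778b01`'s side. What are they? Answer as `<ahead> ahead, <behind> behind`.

Reachable from 7bc4f3d: {1abe19b, 29422f3, 6ccab97, 7bc4f3d, d8bff7b, dbedb7d}.
Reachable from 5778b01: {29422f3, 5778b01, d8bff7b}.
Only in 7bc4f3d's history (ahead): {1abe19b, 6ccab97, 7bc4f3d, dbedb7d} — 4.
Only in 5778b01's history (behind): {5778b01} — 1.

4 ahead, 1 behind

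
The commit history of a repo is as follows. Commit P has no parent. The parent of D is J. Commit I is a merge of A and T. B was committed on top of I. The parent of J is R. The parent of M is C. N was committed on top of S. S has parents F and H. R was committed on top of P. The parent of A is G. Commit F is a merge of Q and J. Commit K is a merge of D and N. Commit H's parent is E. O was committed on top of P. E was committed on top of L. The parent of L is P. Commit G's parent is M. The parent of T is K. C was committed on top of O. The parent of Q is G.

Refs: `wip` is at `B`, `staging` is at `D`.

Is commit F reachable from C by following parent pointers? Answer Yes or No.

Ancestors of C: {C, O, P}.
F is not in that set, so it is not an ancestor of C.

No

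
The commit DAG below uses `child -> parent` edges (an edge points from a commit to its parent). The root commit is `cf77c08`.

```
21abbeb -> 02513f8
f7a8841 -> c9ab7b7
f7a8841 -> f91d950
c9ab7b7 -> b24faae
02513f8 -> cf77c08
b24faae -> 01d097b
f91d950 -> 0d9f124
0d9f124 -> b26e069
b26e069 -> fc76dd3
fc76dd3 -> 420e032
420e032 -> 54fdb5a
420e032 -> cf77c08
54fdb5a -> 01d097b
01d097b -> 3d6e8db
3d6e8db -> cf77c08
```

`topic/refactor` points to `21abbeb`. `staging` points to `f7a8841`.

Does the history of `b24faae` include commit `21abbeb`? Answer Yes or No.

No

Ancestors of b24faae: {01d097b, 3d6e8db, b24faae, cf77c08}.
21abbeb is not in that set, so it is not an ancestor of b24faae.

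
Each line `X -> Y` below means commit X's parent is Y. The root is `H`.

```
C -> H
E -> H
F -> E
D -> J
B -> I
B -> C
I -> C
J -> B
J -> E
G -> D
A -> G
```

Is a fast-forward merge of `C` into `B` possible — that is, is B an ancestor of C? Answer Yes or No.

No

A fast-forward from B to C is possible iff B is an ancestor of C.
Ancestors of C: {C, H}.
B is not among them, so fast-forward is not possible.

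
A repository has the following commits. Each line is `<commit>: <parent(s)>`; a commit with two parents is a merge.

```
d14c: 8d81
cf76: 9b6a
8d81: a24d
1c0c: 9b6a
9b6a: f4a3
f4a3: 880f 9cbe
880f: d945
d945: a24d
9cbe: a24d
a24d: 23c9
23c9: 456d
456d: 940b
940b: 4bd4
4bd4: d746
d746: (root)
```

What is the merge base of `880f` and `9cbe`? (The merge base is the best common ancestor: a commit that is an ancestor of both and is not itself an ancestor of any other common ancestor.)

a24d

Ancestors of 880f: {23c9, 456d, 4bd4, 880f, 940b, a24d, d746, d945}.
Ancestors of 9cbe: {23c9, 456d, 4bd4, 940b, 9cbe, a24d, d746}.
Common ancestors: {23c9, 456d, 4bd4, 940b, a24d, d746}.
Among these, a24d is not an ancestor of any other common ancestor — it is the merge base.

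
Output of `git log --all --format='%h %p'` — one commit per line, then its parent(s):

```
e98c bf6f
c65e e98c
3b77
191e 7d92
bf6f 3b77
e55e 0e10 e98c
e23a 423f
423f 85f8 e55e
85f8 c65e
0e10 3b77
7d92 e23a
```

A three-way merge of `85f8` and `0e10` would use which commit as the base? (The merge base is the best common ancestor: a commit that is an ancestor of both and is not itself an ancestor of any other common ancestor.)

3b77

Ancestors of 85f8: {3b77, 85f8, bf6f, c65e, e98c}.
Ancestors of 0e10: {0e10, 3b77}.
Common ancestors: {3b77}.
The only common ancestor is 3b77, so it is the merge base.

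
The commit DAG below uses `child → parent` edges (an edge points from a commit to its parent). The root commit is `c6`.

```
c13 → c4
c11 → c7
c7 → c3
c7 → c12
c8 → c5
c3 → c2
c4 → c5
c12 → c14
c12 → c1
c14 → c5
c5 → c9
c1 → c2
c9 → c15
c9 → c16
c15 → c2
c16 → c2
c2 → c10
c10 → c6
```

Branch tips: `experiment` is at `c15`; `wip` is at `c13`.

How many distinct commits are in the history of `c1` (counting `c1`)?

4

Walking parent pointers from c1: reachable set = {c1, c10, c2, c6}.
That is 4 commits.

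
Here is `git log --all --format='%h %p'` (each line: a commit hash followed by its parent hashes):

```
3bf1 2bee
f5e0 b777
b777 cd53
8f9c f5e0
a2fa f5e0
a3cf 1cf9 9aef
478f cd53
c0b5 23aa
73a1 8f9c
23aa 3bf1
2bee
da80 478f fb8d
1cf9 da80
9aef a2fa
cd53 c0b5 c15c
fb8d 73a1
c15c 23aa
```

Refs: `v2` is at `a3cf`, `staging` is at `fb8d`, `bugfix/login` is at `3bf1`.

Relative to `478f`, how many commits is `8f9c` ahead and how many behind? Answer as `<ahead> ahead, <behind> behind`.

3 ahead, 1 behind

Reachable from 8f9c: {23aa, 2bee, 3bf1, 8f9c, b777, c0b5, c15c, cd53, f5e0}.
Reachable from 478f: {23aa, 2bee, 3bf1, 478f, c0b5, c15c, cd53}.
Only in 8f9c's history (ahead): {8f9c, b777, f5e0} — 3.
Only in 478f's history (behind): {478f} — 1.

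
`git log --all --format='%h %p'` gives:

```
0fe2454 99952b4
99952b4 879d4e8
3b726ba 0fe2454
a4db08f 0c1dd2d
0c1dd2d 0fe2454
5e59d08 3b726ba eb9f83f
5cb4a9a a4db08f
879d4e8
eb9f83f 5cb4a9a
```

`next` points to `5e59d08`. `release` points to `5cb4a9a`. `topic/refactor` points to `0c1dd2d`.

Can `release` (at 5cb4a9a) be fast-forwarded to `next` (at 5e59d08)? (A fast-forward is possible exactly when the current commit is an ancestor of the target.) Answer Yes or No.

A fast-forward from 5cb4a9a to 5e59d08 is possible iff 5cb4a9a is an ancestor of 5e59d08.
Ancestors of 5e59d08: {0c1dd2d, 0fe2454, 3b726ba, 5cb4a9a, 5e59d08, 879d4e8, 99952b4, a4db08f, eb9f83f}.
5cb4a9a is among them, so fast-forward is possible.

Yes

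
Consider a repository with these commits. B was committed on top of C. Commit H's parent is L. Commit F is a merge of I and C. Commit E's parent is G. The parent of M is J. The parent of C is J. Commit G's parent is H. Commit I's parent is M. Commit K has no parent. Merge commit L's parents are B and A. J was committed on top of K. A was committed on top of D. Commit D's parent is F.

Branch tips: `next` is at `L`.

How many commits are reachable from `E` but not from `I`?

9

Reachable from E: {A, B, C, D, E, F, G, H, I, J, K, L, M}.
Reachable from I: {I, J, K, M}.
In E's history but not I's: {A, B, C, D, E, F, G, H, L} — 9 commits.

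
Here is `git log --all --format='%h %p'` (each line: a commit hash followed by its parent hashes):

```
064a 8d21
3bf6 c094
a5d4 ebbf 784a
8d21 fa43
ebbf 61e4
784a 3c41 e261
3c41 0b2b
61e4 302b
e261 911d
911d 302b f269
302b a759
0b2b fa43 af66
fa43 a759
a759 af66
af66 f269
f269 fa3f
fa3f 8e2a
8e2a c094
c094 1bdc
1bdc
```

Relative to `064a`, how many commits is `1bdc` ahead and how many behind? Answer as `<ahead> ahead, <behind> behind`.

0 ahead, 9 behind

Reachable from 1bdc: {1bdc}.
Reachable from 064a: {064a, 1bdc, 8d21, 8e2a, a759, af66, c094, f269, fa3f, fa43}.
Only in 1bdc's history (ahead): {} — 0.
Only in 064a's history (behind): {064a, 8d21, 8e2a, a759, af66, c094, f269, fa3f, fa43} — 9.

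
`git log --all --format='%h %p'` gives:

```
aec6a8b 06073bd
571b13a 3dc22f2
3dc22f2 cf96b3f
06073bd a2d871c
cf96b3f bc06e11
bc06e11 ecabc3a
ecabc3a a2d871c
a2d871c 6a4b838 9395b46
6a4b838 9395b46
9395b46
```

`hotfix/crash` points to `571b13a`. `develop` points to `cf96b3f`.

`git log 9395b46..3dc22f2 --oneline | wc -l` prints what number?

6

Reachable from 3dc22f2: {3dc22f2, 6a4b838, 9395b46, a2d871c, bc06e11, cf96b3f, ecabc3a}.
Reachable from 9395b46: {9395b46}.
In 3dc22f2's history but not 9395b46's: {3dc22f2, 6a4b838, a2d871c, bc06e11, cf96b3f, ecabc3a} — 6 commits.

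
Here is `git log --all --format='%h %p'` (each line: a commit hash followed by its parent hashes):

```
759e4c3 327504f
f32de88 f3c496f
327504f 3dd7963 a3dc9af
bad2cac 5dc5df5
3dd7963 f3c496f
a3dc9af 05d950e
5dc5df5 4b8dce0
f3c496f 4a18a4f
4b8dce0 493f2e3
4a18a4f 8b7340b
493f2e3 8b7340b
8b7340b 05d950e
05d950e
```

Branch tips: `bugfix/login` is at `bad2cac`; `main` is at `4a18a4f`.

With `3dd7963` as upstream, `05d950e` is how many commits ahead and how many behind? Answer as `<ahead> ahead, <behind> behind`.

Reachable from 05d950e: {05d950e}.
Reachable from 3dd7963: {05d950e, 3dd7963, 4a18a4f, 8b7340b, f3c496f}.
Only in 05d950e's history (ahead): {} — 0.
Only in 3dd7963's history (behind): {3dd7963, 4a18a4f, 8b7340b, f3c496f} — 4.

0 ahead, 4 behind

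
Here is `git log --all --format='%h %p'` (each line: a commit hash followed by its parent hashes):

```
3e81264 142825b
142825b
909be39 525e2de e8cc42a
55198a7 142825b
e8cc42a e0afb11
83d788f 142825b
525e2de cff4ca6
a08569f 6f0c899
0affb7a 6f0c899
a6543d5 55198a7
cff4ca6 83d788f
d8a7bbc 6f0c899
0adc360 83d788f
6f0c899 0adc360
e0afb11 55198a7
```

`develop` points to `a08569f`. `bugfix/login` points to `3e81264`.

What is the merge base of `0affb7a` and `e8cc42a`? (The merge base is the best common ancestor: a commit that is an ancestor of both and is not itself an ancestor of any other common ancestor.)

142825b

Ancestors of 0affb7a: {0adc360, 0affb7a, 142825b, 6f0c899, 83d788f}.
Ancestors of e8cc42a: {142825b, 55198a7, e0afb11, e8cc42a}.
Common ancestors: {142825b}.
The only common ancestor is 142825b, so it is the merge base.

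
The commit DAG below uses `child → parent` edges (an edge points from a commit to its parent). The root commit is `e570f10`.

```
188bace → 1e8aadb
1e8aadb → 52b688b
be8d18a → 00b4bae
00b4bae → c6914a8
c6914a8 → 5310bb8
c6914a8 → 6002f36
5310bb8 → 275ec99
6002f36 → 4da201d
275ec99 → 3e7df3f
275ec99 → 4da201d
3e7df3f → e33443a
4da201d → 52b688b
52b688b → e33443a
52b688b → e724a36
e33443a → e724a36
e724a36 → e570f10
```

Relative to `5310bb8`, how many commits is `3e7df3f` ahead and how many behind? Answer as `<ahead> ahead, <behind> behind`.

0 ahead, 4 behind

Reachable from 3e7df3f: {3e7df3f, e33443a, e570f10, e724a36}.
Reachable from 5310bb8: {275ec99, 3e7df3f, 4da201d, 52b688b, 5310bb8, e33443a, e570f10, e724a36}.
Only in 3e7df3f's history (ahead): {} — 0.
Only in 5310bb8's history (behind): {275ec99, 4da201d, 52b688b, 5310bb8} — 4.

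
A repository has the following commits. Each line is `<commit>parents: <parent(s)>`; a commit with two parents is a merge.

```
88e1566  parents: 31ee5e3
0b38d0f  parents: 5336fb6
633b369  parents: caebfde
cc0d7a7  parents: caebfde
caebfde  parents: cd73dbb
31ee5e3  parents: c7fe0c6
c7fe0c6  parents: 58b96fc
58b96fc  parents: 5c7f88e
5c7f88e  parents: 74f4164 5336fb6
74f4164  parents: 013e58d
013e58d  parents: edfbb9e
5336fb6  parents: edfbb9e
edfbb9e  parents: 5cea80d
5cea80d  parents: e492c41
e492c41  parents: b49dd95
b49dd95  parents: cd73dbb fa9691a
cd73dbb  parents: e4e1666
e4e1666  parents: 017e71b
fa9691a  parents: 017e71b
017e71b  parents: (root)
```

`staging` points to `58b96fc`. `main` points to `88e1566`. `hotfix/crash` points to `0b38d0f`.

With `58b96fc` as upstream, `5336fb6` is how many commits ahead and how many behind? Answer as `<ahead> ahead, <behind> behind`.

Reachable from 5336fb6: {017e71b, 5336fb6, 5cea80d, b49dd95, cd73dbb, e492c41, e4e1666, edfbb9e, fa9691a}.
Reachable from 58b96fc: {013e58d, 017e71b, 5336fb6, 58b96fc, 5c7f88e, 5cea80d, 74f4164, b49dd95, cd73dbb, e492c41, e4e1666, edfbb9e, fa9691a}.
Only in 5336fb6's history (ahead): {} — 0.
Only in 58b96fc's history (behind): {013e58d, 58b96fc, 5c7f88e, 74f4164} — 4.

0 ahead, 4 behind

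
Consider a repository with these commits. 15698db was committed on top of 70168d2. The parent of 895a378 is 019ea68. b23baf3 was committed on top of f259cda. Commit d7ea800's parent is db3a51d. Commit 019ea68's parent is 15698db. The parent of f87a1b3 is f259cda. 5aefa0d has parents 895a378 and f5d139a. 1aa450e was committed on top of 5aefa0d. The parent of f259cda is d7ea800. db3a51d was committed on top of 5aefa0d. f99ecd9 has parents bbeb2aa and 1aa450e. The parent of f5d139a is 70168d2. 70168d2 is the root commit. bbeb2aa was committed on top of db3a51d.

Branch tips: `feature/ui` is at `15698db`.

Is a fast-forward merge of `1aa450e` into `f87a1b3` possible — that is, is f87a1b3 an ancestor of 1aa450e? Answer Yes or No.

A fast-forward from f87a1b3 to 1aa450e is possible iff f87a1b3 is an ancestor of 1aa450e.
Ancestors of 1aa450e: {019ea68, 15698db, 1aa450e, 5aefa0d, 70168d2, 895a378, f5d139a}.
f87a1b3 is not among them, so fast-forward is not possible.

No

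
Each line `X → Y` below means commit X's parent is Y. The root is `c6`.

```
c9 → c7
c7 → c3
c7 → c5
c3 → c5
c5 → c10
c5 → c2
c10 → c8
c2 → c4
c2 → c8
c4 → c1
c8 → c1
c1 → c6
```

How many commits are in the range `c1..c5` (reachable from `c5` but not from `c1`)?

5

Reachable from c5: {c1, c10, c2, c4, c5, c6, c8}.
Reachable from c1: {c1, c6}.
In c5's history but not c1's: {c10, c2, c4, c5, c8} — 5 commits.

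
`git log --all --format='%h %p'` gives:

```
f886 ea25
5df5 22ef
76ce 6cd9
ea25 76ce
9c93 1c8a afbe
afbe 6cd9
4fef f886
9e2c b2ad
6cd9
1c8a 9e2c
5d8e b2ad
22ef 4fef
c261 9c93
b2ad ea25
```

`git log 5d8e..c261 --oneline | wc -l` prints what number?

5

Reachable from c261: {1c8a, 6cd9, 76ce, 9c93, 9e2c, afbe, b2ad, c261, ea25}.
Reachable from 5d8e: {5d8e, 6cd9, 76ce, b2ad, ea25}.
In c261's history but not 5d8e's: {1c8a, 9c93, 9e2c, afbe, c261} — 5 commits.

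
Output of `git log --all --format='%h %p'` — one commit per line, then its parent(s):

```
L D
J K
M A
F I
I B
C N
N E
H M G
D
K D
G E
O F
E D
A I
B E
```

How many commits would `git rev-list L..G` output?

2

Reachable from G: {D, E, G}.
Reachable from L: {D, L}.
In G's history but not L's: {E, G} — 2 commits.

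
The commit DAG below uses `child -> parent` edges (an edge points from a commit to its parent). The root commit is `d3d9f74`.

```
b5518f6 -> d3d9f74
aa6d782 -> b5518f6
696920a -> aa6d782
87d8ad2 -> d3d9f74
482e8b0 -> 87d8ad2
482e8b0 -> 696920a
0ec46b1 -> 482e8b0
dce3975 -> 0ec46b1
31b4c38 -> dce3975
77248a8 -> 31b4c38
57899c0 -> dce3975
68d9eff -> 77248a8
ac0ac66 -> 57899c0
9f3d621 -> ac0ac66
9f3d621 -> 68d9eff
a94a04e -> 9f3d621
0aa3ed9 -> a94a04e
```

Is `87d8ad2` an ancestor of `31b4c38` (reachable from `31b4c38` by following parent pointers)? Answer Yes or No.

Ancestors of 31b4c38 (commits reachable by following parents): {0ec46b1, 31b4c38, 482e8b0, 696920a, 87d8ad2, aa6d782, b5518f6, d3d9f74, dce3975}.
87d8ad2 is in that set, so it is an ancestor of 31b4c38.

Yes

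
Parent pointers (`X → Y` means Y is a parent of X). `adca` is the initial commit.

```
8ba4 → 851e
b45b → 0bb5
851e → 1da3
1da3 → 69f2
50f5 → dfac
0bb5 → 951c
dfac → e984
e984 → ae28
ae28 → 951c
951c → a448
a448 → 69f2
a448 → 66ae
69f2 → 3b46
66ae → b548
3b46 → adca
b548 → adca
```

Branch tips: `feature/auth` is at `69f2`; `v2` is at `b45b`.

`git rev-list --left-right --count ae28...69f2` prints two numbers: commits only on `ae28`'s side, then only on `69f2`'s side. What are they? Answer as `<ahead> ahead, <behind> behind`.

5 ahead, 0 behind

Reachable from ae28: {3b46, 66ae, 69f2, 951c, a448, adca, ae28, b548}.
Reachable from 69f2: {3b46, 69f2, adca}.
Only in ae28's history (ahead): {66ae, 951c, a448, ae28, b548} — 5.
Only in 69f2's history (behind): {} — 0.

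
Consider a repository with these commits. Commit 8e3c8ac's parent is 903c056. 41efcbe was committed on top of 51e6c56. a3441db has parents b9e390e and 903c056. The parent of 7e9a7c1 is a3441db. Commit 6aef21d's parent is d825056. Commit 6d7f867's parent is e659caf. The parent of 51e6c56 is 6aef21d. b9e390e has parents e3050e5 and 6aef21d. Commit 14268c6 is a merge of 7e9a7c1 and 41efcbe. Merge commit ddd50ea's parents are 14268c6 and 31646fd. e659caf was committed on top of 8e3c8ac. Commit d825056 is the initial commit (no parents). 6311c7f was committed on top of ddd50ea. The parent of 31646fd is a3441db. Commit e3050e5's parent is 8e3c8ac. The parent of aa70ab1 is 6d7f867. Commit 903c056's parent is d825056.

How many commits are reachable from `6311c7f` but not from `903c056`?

Reachable from 6311c7f: {14268c6, 31646fd, 41efcbe, 51e6c56, 6311c7f, 6aef21d, 7e9a7c1, 8e3c8ac, 903c056, a3441db, b9e390e, d825056, ddd50ea, e3050e5}.
Reachable from 903c056: {903c056, d825056}.
In 6311c7f's history but not 903c056's: {14268c6, 31646fd, 41efcbe, 51e6c56, 6311c7f, 6aef21d, 7e9a7c1, 8e3c8ac, a3441db, b9e390e, ddd50ea, e3050e5} — 12 commits.

12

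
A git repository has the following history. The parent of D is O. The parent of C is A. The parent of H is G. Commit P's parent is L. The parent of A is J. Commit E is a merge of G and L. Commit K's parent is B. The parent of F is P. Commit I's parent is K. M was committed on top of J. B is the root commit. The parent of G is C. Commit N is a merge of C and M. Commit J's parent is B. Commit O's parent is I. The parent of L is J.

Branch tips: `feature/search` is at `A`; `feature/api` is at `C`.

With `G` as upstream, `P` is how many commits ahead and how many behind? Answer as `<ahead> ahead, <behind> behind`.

Reachable from P: {B, J, L, P}.
Reachable from G: {A, B, C, G, J}.
Only in P's history (ahead): {L, P} — 2.
Only in G's history (behind): {A, C, G} — 3.

2 ahead, 3 behind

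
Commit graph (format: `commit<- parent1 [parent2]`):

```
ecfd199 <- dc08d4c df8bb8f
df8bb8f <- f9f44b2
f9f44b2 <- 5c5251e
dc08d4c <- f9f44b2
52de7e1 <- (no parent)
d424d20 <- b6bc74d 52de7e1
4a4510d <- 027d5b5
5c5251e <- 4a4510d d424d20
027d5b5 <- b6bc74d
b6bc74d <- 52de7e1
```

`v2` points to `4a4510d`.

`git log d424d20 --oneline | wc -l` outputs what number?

Walking parent pointers from d424d20: reachable set = {52de7e1, b6bc74d, d424d20}.
That is 3 commits.

3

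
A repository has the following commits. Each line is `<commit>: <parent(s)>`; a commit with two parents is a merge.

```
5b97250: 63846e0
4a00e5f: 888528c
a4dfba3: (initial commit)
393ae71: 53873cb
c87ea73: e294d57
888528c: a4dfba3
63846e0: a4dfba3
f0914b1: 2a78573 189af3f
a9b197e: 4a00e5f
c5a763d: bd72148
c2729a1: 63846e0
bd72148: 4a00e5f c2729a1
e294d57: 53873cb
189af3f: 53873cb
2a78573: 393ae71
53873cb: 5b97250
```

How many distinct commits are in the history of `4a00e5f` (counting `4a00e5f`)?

Walking parent pointers from 4a00e5f: reachable set = {4a00e5f, 888528c, a4dfba3}.
That is 3 commits.

3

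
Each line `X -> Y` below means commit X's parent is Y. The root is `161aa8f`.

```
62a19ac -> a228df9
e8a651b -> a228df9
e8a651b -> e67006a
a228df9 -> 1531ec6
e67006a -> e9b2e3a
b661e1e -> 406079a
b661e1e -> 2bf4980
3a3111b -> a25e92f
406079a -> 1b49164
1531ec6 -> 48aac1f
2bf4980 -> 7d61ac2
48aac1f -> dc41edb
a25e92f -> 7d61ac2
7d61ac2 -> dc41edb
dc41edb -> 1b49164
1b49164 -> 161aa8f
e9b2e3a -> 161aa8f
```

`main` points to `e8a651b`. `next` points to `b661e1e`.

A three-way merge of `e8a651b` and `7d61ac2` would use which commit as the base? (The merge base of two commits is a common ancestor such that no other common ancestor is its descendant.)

dc41edb

Ancestors of e8a651b: {1531ec6, 161aa8f, 1b49164, 48aac1f, a228df9, dc41edb, e67006a, e8a651b, e9b2e3a}.
Ancestors of 7d61ac2: {161aa8f, 1b49164, 7d61ac2, dc41edb}.
Common ancestors: {161aa8f, 1b49164, dc41edb}.
Among these, dc41edb is not an ancestor of any other common ancestor — it is the merge base.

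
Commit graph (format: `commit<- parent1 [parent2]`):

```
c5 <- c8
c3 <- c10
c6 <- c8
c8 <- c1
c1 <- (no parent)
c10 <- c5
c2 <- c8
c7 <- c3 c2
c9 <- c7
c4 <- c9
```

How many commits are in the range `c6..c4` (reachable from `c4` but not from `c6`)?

Reachable from c4: {c1, c10, c2, c3, c4, c5, c7, c8, c9}.
Reachable from c6: {c1, c6, c8}.
In c4's history but not c6's: {c10, c2, c3, c4, c5, c7, c9} — 7 commits.

7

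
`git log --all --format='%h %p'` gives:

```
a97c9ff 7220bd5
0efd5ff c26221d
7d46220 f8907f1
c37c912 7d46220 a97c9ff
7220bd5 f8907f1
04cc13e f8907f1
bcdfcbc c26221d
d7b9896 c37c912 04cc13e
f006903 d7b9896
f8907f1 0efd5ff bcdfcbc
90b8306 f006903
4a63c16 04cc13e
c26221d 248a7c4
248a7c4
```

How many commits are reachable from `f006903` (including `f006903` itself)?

Walking parent pointers from f006903: reachable set = {04cc13e, 0efd5ff, 248a7c4, 7220bd5, 7d46220, a97c9ff, bcdfcbc, c26221d, c37c912, d7b9896, f006903, f8907f1}.
That is 12 commits.

12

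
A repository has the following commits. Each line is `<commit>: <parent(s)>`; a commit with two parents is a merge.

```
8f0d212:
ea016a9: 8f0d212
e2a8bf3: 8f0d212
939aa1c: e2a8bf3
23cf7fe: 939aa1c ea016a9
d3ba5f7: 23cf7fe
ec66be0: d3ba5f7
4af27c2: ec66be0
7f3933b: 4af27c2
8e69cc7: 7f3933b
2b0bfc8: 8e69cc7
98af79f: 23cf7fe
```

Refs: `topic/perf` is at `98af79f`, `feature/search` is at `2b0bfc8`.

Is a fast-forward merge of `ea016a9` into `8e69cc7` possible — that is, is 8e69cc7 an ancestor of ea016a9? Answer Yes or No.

A fast-forward from 8e69cc7 to ea016a9 is possible iff 8e69cc7 is an ancestor of ea016a9.
Ancestors of ea016a9: {8f0d212, ea016a9}.
8e69cc7 is not among them, so fast-forward is not possible.

No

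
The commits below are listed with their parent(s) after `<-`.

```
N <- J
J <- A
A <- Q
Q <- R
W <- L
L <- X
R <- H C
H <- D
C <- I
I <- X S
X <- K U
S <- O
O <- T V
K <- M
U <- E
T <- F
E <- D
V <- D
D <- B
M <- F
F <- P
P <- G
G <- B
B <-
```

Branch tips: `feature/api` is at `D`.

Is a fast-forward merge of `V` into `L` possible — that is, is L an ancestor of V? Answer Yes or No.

A fast-forward from L to V is possible iff L is an ancestor of V.
Ancestors of V: {B, D, V}.
L is not among them, so fast-forward is not possible.

No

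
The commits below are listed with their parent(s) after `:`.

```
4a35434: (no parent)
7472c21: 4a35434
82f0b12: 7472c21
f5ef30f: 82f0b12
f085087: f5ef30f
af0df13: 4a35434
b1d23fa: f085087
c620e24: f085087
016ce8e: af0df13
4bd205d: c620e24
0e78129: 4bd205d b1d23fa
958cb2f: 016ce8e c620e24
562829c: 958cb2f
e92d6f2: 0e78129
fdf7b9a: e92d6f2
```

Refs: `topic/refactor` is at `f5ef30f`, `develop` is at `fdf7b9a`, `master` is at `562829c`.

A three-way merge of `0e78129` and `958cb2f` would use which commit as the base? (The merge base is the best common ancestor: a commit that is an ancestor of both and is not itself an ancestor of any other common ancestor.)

Ancestors of 0e78129: {0e78129, 4a35434, 4bd205d, 7472c21, 82f0b12, b1d23fa, c620e24, f085087, f5ef30f}.
Ancestors of 958cb2f: {016ce8e, 4a35434, 7472c21, 82f0b12, 958cb2f, af0df13, c620e24, f085087, f5ef30f}.
Common ancestors: {4a35434, 7472c21, 82f0b12, c620e24, f085087, f5ef30f}.
Among these, c620e24 is not an ancestor of any other common ancestor — it is the merge base.

c620e24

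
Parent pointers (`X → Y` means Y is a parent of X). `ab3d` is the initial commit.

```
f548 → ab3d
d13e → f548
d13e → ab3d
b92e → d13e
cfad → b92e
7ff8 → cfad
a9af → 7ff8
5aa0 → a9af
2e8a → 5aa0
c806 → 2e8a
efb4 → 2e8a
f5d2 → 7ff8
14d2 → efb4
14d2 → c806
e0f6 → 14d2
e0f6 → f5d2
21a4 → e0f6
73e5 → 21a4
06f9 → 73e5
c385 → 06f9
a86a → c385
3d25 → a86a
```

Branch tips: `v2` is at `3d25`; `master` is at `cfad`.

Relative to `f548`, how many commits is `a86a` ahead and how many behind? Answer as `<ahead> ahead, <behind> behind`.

Reachable from a86a: {06f9, 14d2, 21a4, 2e8a, 5aa0, 73e5, 7ff8, a86a, a9af, ab3d, b92e, c385, c806, cfad, d13e, e0f6, efb4, f548, f5d2}.
Reachable from f548: {ab3d, f548}.
Only in a86a's history (ahead): {06f9, 14d2, 21a4, 2e8a, 5aa0, 73e5, 7ff8, a86a, a9af, b92e, c385, c806, cfad, d13e, e0f6, efb4, f5d2} — 17.
Only in f548's history (behind): {} — 0.

17 ahead, 0 behind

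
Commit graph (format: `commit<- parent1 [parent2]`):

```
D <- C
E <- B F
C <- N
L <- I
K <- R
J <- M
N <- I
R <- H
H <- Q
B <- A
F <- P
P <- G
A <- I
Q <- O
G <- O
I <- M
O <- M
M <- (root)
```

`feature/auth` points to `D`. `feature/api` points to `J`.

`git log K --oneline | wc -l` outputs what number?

Walking parent pointers from K: reachable set = {H, K, M, O, Q, R}.
That is 6 commits.

6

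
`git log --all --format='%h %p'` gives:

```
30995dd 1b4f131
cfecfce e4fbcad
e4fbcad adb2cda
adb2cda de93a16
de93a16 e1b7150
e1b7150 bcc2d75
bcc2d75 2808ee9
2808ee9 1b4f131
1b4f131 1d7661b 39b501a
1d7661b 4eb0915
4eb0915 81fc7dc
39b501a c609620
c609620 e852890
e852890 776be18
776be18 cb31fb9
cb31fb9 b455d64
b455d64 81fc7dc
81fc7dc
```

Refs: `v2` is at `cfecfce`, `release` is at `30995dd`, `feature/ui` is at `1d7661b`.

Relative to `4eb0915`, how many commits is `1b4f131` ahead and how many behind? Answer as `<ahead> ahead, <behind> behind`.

Reachable from 1b4f131: {1b4f131, 1d7661b, 39b501a, 4eb0915, 776be18, 81fc7dc, b455d64, c609620, cb31fb9, e852890}.
Reachable from 4eb0915: {4eb0915, 81fc7dc}.
Only in 1b4f131's history (ahead): {1b4f131, 1d7661b, 39b501a, 776be18, b455d64, c609620, cb31fb9, e852890} — 8.
Only in 4eb0915's history (behind): {} — 0.

8 ahead, 0 behind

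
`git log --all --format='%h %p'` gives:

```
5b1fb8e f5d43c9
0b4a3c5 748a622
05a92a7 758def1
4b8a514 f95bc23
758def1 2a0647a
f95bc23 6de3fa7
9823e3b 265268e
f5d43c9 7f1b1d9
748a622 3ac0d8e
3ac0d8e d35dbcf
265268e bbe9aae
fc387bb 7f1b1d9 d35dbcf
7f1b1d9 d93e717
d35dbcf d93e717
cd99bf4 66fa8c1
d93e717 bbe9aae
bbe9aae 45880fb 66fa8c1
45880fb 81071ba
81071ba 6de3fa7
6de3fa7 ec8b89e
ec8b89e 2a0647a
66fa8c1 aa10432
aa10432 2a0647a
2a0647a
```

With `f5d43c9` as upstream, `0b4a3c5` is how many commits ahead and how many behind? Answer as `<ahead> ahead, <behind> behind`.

Reachable from 0b4a3c5: {0b4a3c5, 2a0647a, 3ac0d8e, 45880fb, 66fa8c1, 6de3fa7, 748a622, 81071ba, aa10432, bbe9aae, d35dbcf, d93e717, ec8b89e}.
Reachable from f5d43c9: {2a0647a, 45880fb, 66fa8c1, 6de3fa7, 7f1b1d9, 81071ba, aa10432, bbe9aae, d93e717, ec8b89e, f5d43c9}.
Only in 0b4a3c5's history (ahead): {0b4a3c5, 3ac0d8e, 748a622, d35dbcf} — 4.
Only in f5d43c9's history (behind): {7f1b1d9, f5d43c9} — 2.

4 ahead, 2 behind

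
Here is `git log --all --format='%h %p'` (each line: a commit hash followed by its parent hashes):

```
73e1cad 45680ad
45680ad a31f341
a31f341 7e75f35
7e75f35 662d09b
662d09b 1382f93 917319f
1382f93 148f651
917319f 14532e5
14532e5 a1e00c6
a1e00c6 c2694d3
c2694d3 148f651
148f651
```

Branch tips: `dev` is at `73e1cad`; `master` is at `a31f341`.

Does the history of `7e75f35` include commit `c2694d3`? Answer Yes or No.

Ancestors of 7e75f35 (commits reachable by following parents): {1382f93, 14532e5, 148f651, 662d09b, 7e75f35, 917319f, a1e00c6, c2694d3}.
c2694d3 is in that set, so it is an ancestor of 7e75f35.

Yes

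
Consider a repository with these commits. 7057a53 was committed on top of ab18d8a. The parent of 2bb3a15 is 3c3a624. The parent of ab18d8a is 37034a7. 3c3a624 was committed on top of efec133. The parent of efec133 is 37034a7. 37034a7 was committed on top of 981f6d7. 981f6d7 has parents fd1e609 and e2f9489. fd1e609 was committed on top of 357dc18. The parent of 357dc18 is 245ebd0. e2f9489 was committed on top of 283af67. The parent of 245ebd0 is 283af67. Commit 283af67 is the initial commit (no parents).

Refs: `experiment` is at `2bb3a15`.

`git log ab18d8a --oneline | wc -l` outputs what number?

8

Walking parent pointers from ab18d8a: reachable set = {245ebd0, 283af67, 357dc18, 37034a7, 981f6d7, ab18d8a, e2f9489, fd1e609}.
That is 8 commits.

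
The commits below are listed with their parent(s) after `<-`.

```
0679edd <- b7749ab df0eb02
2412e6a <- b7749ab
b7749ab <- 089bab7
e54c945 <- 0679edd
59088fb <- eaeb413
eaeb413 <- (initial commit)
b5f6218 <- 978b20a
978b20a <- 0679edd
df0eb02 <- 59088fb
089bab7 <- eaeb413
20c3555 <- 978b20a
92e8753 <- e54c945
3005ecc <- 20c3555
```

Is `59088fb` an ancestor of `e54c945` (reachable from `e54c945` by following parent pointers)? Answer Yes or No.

Ancestors of e54c945 (commits reachable by following parents): {0679edd, 089bab7, 59088fb, b7749ab, df0eb02, e54c945, eaeb413}.
59088fb is in that set, so it is an ancestor of e54c945.

Yes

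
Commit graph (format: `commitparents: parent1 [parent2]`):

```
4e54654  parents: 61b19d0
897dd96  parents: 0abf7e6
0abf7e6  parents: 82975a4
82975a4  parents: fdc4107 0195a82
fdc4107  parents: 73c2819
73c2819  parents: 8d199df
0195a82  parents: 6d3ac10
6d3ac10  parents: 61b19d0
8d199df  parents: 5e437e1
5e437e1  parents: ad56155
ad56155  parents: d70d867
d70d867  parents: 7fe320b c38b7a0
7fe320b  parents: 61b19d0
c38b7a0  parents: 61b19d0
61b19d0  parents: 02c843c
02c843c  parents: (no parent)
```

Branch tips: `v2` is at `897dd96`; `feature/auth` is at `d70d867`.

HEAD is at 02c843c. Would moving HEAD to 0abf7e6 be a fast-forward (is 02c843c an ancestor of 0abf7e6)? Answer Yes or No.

A fast-forward from 02c843c to 0abf7e6 is possible iff 02c843c is an ancestor of 0abf7e6.
Ancestors of 0abf7e6: {0195a82, 02c843c, 0abf7e6, 5e437e1, 61b19d0, 6d3ac10, 73c2819, 7fe320b, 82975a4, 8d199df, ad56155, c38b7a0, d70d867, fdc4107}.
02c843c is among them, so fast-forward is possible.

Yes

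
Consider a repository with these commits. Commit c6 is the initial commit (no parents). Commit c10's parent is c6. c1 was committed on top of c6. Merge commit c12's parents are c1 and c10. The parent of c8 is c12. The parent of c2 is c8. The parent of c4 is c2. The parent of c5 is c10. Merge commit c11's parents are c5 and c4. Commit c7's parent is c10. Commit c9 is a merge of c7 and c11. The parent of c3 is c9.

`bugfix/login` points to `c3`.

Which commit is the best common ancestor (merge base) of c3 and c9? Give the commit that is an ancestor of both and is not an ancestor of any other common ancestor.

c9

Ancestors of c3: {c1, c10, c11, c12, c2, c3, c4, c5, c6, c7, c8, c9}.
Ancestors of c9: {c1, c10, c11, c12, c2, c4, c5, c6, c7, c8, c9}.
Common ancestors: {c1, c10, c11, c12, c2, c4, c5, c6, c7, c8, c9}.
Among these, c9 is not an ancestor of any other common ancestor — it is the merge base.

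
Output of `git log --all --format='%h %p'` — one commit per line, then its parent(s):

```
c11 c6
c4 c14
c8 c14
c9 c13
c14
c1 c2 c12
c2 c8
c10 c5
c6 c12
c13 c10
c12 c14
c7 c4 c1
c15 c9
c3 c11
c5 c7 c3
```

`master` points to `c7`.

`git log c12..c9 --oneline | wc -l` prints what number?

12

Reachable from c9: {c1, c10, c11, c12, c13, c14, c2, c3, c4, c5, c6, c7, c8, c9}.
Reachable from c12: {c12, c14}.
In c9's history but not c12's: {c1, c10, c11, c13, c2, c3, c4, c5, c6, c7, c8, c9} — 12 commits.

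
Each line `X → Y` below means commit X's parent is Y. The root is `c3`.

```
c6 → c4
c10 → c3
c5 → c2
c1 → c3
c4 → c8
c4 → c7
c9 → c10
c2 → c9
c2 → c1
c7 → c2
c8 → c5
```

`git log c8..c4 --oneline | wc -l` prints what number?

2

Reachable from c4: {c1, c10, c2, c3, c4, c5, c7, c8, c9}.
Reachable from c8: {c1, c10, c2, c3, c5, c8, c9}.
In c4's history but not c8's: {c4, c7} — 2 commits.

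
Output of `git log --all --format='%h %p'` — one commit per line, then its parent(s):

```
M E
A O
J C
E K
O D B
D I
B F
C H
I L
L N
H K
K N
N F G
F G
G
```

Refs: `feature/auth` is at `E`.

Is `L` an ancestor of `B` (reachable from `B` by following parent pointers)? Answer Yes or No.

Ancestors of B: {B, F, G}.
L is not in that set, so it is not an ancestor of B.

No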